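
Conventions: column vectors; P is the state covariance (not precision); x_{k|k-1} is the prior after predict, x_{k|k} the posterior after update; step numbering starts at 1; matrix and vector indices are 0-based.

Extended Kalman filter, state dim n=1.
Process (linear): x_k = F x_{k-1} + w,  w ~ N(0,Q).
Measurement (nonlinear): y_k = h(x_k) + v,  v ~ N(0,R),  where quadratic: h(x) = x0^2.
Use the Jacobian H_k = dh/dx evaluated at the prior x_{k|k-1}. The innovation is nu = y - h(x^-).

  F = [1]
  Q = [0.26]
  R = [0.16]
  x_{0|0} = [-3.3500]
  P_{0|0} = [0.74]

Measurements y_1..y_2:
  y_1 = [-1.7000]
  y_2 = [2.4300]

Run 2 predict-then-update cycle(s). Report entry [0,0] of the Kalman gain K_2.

step 1: x^-=[-3.3500]  P^-=[1.0000]  H_jac=[-6.7000]  S=[45.0500]  K=[-0.1487]  nu=[-12.9225]  x^+=[-1.4281]  P^+=[0.0036]
step 2: x^-=[-1.4281]  P^-=[0.2636]  H_jac=[-2.8562]  S=[2.3101]  K=[-0.3259]  nu=[0.3905]  x^+=[-1.5554]  P^+=[0.0183]

K[0,0] = -0.3259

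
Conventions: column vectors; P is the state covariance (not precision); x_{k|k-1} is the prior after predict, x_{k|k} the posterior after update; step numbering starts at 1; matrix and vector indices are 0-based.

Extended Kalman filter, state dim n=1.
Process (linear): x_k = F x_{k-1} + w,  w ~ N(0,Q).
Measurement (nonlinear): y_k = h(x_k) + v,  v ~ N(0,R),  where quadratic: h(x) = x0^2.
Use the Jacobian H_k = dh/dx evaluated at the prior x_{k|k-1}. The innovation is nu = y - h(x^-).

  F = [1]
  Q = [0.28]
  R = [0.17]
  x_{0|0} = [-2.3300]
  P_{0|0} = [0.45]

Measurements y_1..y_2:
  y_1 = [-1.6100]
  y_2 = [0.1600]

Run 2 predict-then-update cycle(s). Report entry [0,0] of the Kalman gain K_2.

K[0,0] = -0.4939

step 1: x^-=[-2.3300]  P^-=[0.7300]  H_jac=[-4.6600]  S=[16.0224]  K=[-0.2123]  nu=[-7.0389]  x^+=[-0.8355]  P^+=[0.0077]
step 2: x^-=[-0.8355]  P^-=[0.2877]  H_jac=[-1.6711]  S=[0.9735]  K=[-0.4939]  nu=[-0.5381]  x^+=[-0.5697]  P^+=[0.0502]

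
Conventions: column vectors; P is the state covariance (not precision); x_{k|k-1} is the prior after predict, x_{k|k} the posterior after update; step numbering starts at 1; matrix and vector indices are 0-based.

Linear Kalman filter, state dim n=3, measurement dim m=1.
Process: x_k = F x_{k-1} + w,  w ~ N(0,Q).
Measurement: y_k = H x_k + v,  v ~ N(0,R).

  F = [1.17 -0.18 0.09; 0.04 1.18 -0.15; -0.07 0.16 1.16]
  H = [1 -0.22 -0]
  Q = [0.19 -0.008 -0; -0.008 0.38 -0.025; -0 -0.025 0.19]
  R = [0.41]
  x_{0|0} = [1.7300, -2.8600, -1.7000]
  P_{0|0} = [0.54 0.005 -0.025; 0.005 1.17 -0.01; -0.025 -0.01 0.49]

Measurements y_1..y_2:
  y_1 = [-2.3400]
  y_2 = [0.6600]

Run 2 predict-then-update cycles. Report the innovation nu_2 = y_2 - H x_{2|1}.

innov = [1.8878]

step 1: x^-=[2.3859, -3.0506, -2.5507]  P^-=[0.9640 -0.2280 -0.0576; -0.2280 2.0253 0.0939; -0.0576 0.0939 0.8822]  S=[1.5724]  K=[0.6450; -0.4284; -0.0498]  nu=[-5.3970]  x^+=[-1.0952, -0.7386, -2.2821]  P^+=[0.3099 0.2064 -0.0071; 0.2064 1.7368 0.0604; -0.0071 0.0604 0.8783]
step 2: x^-=[-1.3538, -0.5730, -2.6888]  P^-=[0.5872 -0.0814 0.0362; -0.0814 2.8167 0.2142; 0.0362 0.2142 1.4367]  S=[1.1693]  K=[0.5175; -0.5996; -0.0094]  nu=[1.8878]  x^+=[-0.3770, -1.7049, -2.7064]  P^+=[0.2741 0.2814 0.0419; 0.2814 2.3963 0.2077; 0.0419 0.2077 1.4366]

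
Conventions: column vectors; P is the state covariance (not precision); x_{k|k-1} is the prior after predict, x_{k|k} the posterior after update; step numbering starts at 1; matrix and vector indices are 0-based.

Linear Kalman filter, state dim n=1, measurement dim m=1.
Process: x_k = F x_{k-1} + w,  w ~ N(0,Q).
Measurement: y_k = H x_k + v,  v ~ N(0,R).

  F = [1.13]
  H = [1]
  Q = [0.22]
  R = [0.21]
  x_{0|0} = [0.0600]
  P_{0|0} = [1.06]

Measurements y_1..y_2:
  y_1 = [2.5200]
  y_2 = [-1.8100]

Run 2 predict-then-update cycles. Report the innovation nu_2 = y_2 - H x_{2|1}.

innov = [-4.3313]

step 1: x^-=[0.0678]  P^-=[1.5735]  S=[1.7835]  K=[0.8823]  nu=[2.4522]  x^+=[2.2313]  P^+=[0.1853]
step 2: x^-=[2.5213]  P^-=[0.4566]  S=[0.6666]  K=[0.6850]  nu=[-4.3313]  x^+=[-0.4454]  P^+=[0.1438]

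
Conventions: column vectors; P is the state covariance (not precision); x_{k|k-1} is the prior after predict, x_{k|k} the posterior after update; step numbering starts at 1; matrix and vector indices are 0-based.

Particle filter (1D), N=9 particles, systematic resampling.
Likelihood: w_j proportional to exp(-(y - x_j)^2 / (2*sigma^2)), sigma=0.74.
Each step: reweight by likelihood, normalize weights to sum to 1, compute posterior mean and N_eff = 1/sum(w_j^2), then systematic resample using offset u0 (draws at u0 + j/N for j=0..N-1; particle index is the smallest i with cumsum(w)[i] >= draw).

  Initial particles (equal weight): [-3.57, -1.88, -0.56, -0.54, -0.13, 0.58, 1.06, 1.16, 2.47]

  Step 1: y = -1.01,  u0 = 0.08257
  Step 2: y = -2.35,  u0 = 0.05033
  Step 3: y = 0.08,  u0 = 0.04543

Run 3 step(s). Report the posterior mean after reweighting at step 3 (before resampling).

step 1: w=[0.0009, 0.1803, 0.2992, 0.2942, 0.1775, 0.0358, 0.0072, 0.0049, 0.0000]  mean=-0.6577  Neff=4.1416  idx=[1, 2, 2, 2, 3, 3, 3, 4, 5]
step 2: w=[0.7167, 0.0470, 0.0470, 0.0470, 0.0440, 0.0440, 0.0440, 0.0097, 0.0003]  mean=-1.4988  Neff=1.9003  idx=[0, 0, 0, 0, 0, 0, 1, 3, 5]
step 3: w=[0.0133, 0.0133, 0.0133, 0.0133, 0.0133, 0.0133, 0.3044, 0.3044, 0.3115]  mean=-0.6588  Neff=3.5275  idx=[3, 6, 6, 6, 7, 7, 8, 8, 8]

post_mean = -0.6588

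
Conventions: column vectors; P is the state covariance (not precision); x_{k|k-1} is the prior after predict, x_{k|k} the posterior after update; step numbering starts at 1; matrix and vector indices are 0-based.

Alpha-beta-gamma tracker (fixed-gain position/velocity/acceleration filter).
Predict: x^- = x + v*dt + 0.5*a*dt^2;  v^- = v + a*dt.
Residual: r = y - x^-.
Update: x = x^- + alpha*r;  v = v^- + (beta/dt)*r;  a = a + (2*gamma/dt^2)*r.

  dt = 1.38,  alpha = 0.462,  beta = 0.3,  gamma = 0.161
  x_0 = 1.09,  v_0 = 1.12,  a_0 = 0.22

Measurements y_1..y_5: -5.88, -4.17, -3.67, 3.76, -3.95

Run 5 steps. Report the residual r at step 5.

step 1: x_pred=2.8451  r=-8.7251  x^+=-1.1859  v^+=-0.4732  a^+=-1.2553
step 2: x_pred=-3.0341  r=-1.1359  x^+=-3.5589  v^+=-2.4523  a^+=-1.4473
step 3: x_pred=-8.3213  r=4.6513  x^+=-6.1724  v^+=-3.4385  a^+=-0.6609
step 4: x_pred=-11.5468  r=15.3068  x^+=-4.4750  v^+=-1.0229  a^+=1.9272
step 5: x_pred=-4.0516  r=0.1016  x^+=-4.0046  v^+=1.6587  a^+=1.9444

resid = 0.1016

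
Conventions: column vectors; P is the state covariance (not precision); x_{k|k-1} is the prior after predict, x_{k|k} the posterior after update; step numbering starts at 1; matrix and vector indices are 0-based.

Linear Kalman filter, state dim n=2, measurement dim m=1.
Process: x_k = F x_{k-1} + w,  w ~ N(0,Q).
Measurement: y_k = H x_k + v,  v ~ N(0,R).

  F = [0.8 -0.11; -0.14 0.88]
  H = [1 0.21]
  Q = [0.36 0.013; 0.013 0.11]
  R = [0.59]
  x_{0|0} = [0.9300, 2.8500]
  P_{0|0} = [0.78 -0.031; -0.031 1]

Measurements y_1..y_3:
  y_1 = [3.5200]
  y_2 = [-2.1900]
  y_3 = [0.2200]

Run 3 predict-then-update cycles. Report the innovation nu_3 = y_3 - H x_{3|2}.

step 1: x^-=[0.4305, 2.3778]  P^-=[0.8768 -0.1935; -0.1935 0.9073]  S=[1.4255]  K=[0.5865; -0.0021]  nu=[2.5902]  x^+=[1.9497, 2.3725]  P^+=[0.3863 -0.1917; -0.1917 0.9073]
step 2: x^-=[1.2988, 1.8148]  P^-=[0.6520 -0.2560; -0.2560 0.8674]  S=[1.1727]  K=[0.5101; -0.0630]  nu=[-3.8699]  x^+=[-0.6753, 2.0586]  P^+=[0.3468 -0.2184; -0.2184 0.8628]
step 3: x^-=[-0.7667, 1.9061]  P^-=[0.6308 -0.2664; -0.2664 0.8387]  S=[1.1459]  K=[0.5017; -0.0788]  nu=[0.5864]  x^+=[-0.4725, 1.8599]  P^+=[0.3424 -0.2211; -0.2211 0.8316]

innov = [0.5864]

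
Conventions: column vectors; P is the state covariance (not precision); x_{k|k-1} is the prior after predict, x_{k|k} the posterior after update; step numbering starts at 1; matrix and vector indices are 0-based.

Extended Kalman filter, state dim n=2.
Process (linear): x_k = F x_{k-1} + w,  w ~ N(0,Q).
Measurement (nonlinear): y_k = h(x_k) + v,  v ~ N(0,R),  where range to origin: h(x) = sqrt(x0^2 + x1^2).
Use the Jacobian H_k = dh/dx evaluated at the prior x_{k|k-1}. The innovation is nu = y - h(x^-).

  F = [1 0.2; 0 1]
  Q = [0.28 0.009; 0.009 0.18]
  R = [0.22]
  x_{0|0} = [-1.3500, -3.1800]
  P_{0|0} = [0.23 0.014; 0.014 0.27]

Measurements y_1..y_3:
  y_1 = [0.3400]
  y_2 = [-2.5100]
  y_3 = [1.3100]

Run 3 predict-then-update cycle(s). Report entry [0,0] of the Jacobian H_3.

H_jac[0,0] = 0.7926

step 1: x^-=[-1.9860, -3.1800]  P^-=[0.5264 0.0770; 0.0770 0.4500]  H_jac=[-0.5297 -0.8482]  S=[0.7606]  K=[-0.4525; -0.5554]  nu=[-3.4092]  x^+=[-0.4435, -1.2865]  P^+=[0.3707 -0.1141; -0.1141 0.2154]
step 2: x^-=[-0.7008, -1.2865]  P^-=[0.6136 -0.0621; -0.0621 0.3954]  H_jac=[-0.4784 -0.8782]  S=[0.6132]  K=[-0.3898; -0.5178]  nu=[-3.9749]  x^+=[0.8488, 0.7718]  P^+=[0.5205 -0.1858; -0.1858 0.2310]
step 3: x^-=[1.0032, 0.7718]  P^-=[0.7354 -0.1307; -0.1307 0.4110]  H_jac=[0.7926 0.6098]  S=[0.7085]  K=[0.7102; 0.2075]  nu=[0.0443]  x^+=[1.0346, 0.7810]  P^+=[0.3780 -0.2351; -0.2351 0.3804]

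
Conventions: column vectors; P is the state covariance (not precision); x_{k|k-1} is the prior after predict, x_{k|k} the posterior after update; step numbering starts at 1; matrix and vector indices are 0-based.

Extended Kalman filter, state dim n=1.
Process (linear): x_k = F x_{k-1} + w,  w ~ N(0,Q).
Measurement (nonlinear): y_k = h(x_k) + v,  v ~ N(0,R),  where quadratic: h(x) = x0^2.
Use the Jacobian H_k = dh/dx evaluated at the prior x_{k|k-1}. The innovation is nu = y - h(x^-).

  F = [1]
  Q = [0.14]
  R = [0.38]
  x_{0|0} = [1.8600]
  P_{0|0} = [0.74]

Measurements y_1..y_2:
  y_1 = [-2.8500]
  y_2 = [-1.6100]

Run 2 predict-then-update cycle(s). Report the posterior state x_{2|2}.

x_post = [-0.0739]

step 1: x^-=[1.8600]  P^-=[0.8800]  H_jac=[3.7200]  S=[12.5578]  K=[0.2607]  nu=[-6.3096]  x^+=[0.2152]  P^+=[0.0266]
step 2: x^-=[0.2152]  P^-=[0.1666]  H_jac=[0.4304]  S=[0.4109]  K=[0.1745]  nu=[-1.6563]  x^+=[-0.0739]  P^+=[0.1541]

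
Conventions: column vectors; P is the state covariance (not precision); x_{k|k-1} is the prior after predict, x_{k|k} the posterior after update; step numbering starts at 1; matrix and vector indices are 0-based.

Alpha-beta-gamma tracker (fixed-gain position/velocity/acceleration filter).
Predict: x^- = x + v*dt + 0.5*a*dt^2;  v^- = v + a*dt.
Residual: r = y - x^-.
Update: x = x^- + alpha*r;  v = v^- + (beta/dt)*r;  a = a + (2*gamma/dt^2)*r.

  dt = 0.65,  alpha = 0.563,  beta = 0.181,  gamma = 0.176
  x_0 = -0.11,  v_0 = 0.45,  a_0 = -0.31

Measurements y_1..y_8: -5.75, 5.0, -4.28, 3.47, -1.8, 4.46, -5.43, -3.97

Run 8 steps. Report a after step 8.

step 1: x_pred=0.1170  r=-5.8670  x^+=-3.1861  v^+=-1.3852  a^+=-5.1980
step 2: x_pred=-5.1846  r=10.1846  x^+=0.5493  v^+=-1.9279  a^+=3.2871
step 3: x_pred=-0.0094  r=-4.2706  x^+=-2.4138  v^+=-0.9805  a^+=-0.2708
step 4: x_pred=-3.1083  r=6.5783  x^+=0.5953  v^+=0.6753  a^+=5.2098
step 5: x_pred=2.1348  r=-3.9348  x^+=-0.0805  v^+=2.9659  a^+=1.9316
step 6: x_pred=2.2554  r=2.2046  x^+=3.4966  v^+=4.8353  a^+=3.7683
step 7: x_pred=7.4356  r=-12.8656  x^+=0.1923  v^+=3.7022  a^+=-6.9505
step 8: x_pred=1.1304  r=-5.1004  x^+=-1.7411  v^+=-2.2359  a^+=-11.1998

a_post = -11.1998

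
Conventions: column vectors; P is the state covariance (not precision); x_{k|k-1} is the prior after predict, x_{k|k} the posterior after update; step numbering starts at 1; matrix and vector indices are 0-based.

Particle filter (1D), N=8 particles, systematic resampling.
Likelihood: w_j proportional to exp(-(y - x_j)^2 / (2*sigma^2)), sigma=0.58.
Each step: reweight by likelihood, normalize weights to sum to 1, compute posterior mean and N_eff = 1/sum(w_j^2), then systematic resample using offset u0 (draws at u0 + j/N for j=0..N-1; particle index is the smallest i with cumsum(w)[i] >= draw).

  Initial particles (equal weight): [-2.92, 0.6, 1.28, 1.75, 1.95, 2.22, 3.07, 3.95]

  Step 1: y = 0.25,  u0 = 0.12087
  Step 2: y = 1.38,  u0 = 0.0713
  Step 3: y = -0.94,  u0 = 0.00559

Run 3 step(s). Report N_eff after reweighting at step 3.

step 1: w=[0.0000, 0.7632, 0.1892, 0.0323, 0.0125, 0.0029, 0.0000, 0.0000]  mean=0.7873  Neff=1.6144  idx=[1, 1, 1, 1, 1, 1, 2, 4]
step 2: w=[0.1004, 0.1004, 0.1004, 0.1004, 0.1004, 0.1004, 0.2444, 0.1531]  mean=0.9728  Neff=6.9605  idx=[0, 1, 3, 4, 5, 6, 6, 7]
step 3: w=[0.1982, 0.1982, 0.1982, 0.1982, 0.1982, 0.0044, 0.0044, 0.0000]  mean=0.6061  Neff=5.0891  idx=[0, 0, 1, 1, 2, 3, 3, 4]

N_eff = 5.0891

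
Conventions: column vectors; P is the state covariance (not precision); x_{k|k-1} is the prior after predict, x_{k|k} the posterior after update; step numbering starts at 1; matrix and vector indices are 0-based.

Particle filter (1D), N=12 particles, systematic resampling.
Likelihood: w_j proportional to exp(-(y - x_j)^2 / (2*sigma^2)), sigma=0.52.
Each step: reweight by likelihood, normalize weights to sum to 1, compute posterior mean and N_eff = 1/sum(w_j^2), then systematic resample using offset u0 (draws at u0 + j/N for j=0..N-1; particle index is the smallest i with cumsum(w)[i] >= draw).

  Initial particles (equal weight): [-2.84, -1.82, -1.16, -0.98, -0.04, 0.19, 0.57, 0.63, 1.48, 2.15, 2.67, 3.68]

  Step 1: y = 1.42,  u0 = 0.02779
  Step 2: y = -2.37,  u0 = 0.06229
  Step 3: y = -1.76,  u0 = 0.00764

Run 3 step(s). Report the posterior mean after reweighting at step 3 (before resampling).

step 1: w=[0.0000, 0.0000, 0.0000, 0.0000, 0.0093, 0.0293, 0.1263, 0.1515, 0.4773, 0.1794, 0.0267, 0.0000]  mean=1.3363  Neff=3.3265  idx=[5, 6, 7, 7, 8, 8, 8, 8, 8, 8, 9, 9]
step 2: w=[0.9591, 0.0201, 0.0104, 0.0104, 0.0000, 0.0000, 0.0000, 0.0000, 0.0000, 0.0000, 0.0000, 0.0000]  mean=0.2068  Neff=1.0864  idx=[0, 0, 0, 0, 0, 0, 0, 0, 0, 0, 0, 1]
step 3: w=[0.0905, 0.0905, 0.0905, 0.0905, 0.0905, 0.0905, 0.0905, 0.0905, 0.0905, 0.0905, 0.0905, 0.0045]  mean=0.1917  Neff=11.0966  idx=[0, 1, 1, 2, 3, 4, 5, 6, 7, 8, 9, 10]

post_mean = 0.1917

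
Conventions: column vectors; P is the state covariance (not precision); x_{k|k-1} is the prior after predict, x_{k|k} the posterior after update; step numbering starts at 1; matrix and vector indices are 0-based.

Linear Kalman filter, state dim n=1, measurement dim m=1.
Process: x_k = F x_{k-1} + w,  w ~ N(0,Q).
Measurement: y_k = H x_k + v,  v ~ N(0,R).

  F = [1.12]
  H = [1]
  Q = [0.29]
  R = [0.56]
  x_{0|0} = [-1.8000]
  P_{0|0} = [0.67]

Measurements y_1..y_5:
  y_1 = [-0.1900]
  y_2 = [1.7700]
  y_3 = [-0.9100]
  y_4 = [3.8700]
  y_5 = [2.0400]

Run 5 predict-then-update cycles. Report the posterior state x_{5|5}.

step 1: x^-=[-2.0160]  P^-=[1.1304]  S=[1.6904]  K=[0.6687]  nu=[1.8260]  x^+=[-0.7949]  P^+=[0.3745]
step 2: x^-=[-0.8903]  P^-=[0.7598]  S=[1.3198]  K=[0.5757]  nu=[2.6603]  x^+=[0.6412]  P^+=[0.3224]
step 3: x^-=[0.7181]  P^-=[0.6944]  S=[1.2544]  K=[0.5536]  nu=[-1.6281]  x^+=[-0.1832]  P^+=[0.3100]
step 4: x^-=[-0.2051]  P^-=[0.6789]  S=[1.2389]  K=[0.5480]  nu=[4.0751]  x^+=[2.0279]  P^+=[0.3069]
step 5: x^-=[2.2713]  P^-=[0.6749]  S=[1.2349]  K=[0.5465]  nu=[-0.2313]  x^+=[2.1449]  P^+=[0.3061]

x_post = [2.1449]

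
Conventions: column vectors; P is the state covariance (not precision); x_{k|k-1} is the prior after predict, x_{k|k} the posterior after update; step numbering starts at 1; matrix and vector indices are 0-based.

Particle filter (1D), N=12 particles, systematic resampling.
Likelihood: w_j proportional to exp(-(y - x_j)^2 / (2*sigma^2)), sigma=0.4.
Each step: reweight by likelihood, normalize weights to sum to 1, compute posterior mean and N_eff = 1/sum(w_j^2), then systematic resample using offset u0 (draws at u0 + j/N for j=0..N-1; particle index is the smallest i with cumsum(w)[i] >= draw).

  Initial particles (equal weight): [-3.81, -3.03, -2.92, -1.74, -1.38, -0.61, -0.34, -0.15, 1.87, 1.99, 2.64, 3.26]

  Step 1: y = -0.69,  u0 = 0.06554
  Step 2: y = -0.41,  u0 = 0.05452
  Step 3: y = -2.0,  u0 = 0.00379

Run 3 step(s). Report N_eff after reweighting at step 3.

step 1: w=[0.0000, 0.0000, 0.0000, 0.0137, 0.0973, 0.4221, 0.2937, 0.1731, 0.0000, 0.0000, 0.0000, 0.0000]  mean=-0.5415  Neff=3.2884  idx=[4, 5, 5, 5, 5, 5, 6, 6, 6, 6, 7, 7]
step 2: w=[0.0053, 0.0880, 0.0880, 0.0880, 0.0880, 0.0880, 0.0982, 0.0982, 0.0982, 0.0982, 0.0808, 0.0808]  mean=-0.4336  Neff=11.0570  idx=[1, 2, 3, 4, 5, 6, 7, 7, 8, 9, 10, 11]
step 3: w=[0.1852, 0.1852, 0.1852, 0.1852, 0.1852, 0.0141, 0.0141, 0.0141, 0.0141, 0.0141, 0.0018, 0.0018]  mean=-0.5893  Neff=5.7988  idx=[0, 0, 0, 1, 1, 2, 2, 3, 3, 4, 4, 4]

N_eff = 5.7988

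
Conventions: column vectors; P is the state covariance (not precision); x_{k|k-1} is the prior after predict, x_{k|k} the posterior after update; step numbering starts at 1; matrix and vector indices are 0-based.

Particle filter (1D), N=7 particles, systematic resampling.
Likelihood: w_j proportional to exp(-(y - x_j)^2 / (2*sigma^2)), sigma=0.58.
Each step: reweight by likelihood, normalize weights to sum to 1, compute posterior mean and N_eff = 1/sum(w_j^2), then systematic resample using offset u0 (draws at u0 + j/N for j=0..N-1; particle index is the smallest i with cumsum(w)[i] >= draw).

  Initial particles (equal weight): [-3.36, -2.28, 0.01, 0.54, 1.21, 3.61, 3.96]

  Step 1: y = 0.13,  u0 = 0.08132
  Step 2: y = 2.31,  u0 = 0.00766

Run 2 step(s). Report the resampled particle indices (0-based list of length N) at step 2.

step 1: w=[0.0000, 0.0001, 0.5060, 0.4026, 0.0913, 0.0000, 0.0000]  mean=0.3328  Neff=2.3449  idx=[2, 2, 2, 3, 3, 3, 4]
step 2: w=[0.0020, 0.0020, 0.0020, 0.0487, 0.0487, 0.0487, 0.8481]  mean=1.1051  Neff=1.3767  idx=[3, 5, 6, 6, 6, 6, 6]

resampled_idx = [3, 5, 6, 6, 6, 6, 6]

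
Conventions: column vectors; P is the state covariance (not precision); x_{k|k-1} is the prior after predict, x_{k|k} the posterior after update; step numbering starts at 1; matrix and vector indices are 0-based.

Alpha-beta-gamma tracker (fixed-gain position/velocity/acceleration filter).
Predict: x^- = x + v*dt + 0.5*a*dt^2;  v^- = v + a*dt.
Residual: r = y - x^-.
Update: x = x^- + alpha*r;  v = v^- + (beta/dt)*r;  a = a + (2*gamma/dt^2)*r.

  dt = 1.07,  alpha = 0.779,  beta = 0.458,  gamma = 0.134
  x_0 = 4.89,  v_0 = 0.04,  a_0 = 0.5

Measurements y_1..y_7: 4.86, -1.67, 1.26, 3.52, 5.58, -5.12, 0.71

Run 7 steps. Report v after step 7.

v_post = -1.1201

step 1: x_pred=5.2190  r=-0.3590  x^+=4.9393  v^+=0.4213  a^+=0.4160
step 2: x_pred=5.6283  r=-7.2983  x^+=-0.0571  v^+=-2.2575  a^+=-1.2924
step 3: x_pred=-3.2125  r=4.4725  x^+=0.2716  v^+=-1.7260  a^+=-0.2455
step 4: x_pred=-1.7158  r=5.2358  x^+=2.3629  v^+=0.2524  a^+=0.9801
step 5: x_pred=3.1940  r=2.3860  x^+=5.0527  v^+=2.3224  a^+=1.5386
step 6: x_pred=8.4185  r=-13.5385  x^+=-2.1280  v^+=-1.8262  a^+=-1.6305
step 7: x_pred=-5.0154  r=5.7254  x^+=-0.5553  v^+=-1.1201  a^+=-0.2903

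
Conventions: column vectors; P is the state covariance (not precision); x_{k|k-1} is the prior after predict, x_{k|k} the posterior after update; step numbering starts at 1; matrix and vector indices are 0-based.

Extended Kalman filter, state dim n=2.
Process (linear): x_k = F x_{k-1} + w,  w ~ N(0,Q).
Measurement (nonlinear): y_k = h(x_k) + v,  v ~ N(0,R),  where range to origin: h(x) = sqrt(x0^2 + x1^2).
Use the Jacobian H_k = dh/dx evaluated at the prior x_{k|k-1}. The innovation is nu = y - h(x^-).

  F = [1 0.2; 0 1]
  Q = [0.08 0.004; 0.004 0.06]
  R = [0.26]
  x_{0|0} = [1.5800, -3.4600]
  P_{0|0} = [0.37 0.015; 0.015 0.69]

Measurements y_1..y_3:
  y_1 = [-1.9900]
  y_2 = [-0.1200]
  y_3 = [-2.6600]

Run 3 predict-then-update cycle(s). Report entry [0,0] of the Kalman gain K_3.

step 1: x^-=[0.8880, -3.4600]  P^-=[0.4836 0.1570; 0.1570 0.7500]  H_jac=[0.2486 -0.9686]  S=[0.9179]  K=[-0.0347; -0.7489]  nu=[-5.5621]  x^+=[1.0810, 0.7054]  P^+=[0.4825 0.1331; 0.1331 0.2352]
step 2: x^-=[1.2221, 0.7054]  P^-=[0.6252 0.1842; 0.1842 0.2952]  H_jac=[0.8661 0.4999]  S=[0.9622]  K=[0.6584; 0.3192]  nu=[-1.5311]  x^+=[0.2140, 0.2168]  P^+=[0.2081 -0.0180; -0.0180 0.1972]
step 3: x^-=[0.2574, 0.2168]  P^-=[0.2887 0.0254; 0.0254 0.2572]  H_jac=[0.7649 0.6442]  S=[0.5607]  K=[0.4231; 0.3302]  nu=[-2.9965]  x^+=[-1.0104, -0.7726]  P^+=[0.1884 -0.0529; -0.0529 0.1961]

K[0,0] = 0.4231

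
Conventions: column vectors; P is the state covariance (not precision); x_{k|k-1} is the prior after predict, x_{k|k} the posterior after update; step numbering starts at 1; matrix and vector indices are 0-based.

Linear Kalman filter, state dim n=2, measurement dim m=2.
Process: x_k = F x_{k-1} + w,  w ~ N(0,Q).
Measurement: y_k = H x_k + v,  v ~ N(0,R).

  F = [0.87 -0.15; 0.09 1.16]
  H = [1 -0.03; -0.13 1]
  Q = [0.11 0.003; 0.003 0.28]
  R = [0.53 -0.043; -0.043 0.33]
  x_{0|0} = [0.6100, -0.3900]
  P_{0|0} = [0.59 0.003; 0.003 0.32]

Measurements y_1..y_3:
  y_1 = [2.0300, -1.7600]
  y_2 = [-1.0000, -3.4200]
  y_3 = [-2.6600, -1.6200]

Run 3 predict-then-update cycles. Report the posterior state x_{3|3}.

step 1: x^-=[0.5892, -0.3975]  P^-=[0.5630 -0.0035; -0.0035 0.7160]  S=[1.0938 -0.1412; -0.1412 1.0564]  K=[0.5143 -0.0039; 0.0658 0.6870]  nu=[1.4289, -1.2859]  x^+=[1.3290, -1.1868]  P^+=[0.2731 0.0121; 0.0121 0.2254]
step 2: x^-=[1.3343, -1.2571]  P^-=[0.3186 -0.0028; -0.0028 0.5881]  S=[0.8493 -0.1049; -0.1049 0.9242]  K=[0.3746 -0.0053; 0.0553 0.6430]  nu=[-2.3720, -1.9894]  x^+=[0.4563, -2.6676]  P^+=[0.1990 0.0080; 0.0080 0.2109]
step 3: x^-=[0.7972, -3.0533]  P^-=[0.2633 -0.0101; -0.0101 0.5670]  S=[0.7944 -0.1044; -0.1044 0.9041]  K=[0.3304 -0.0109; 0.0492 0.6343]  nu=[-3.5488, 1.5369]  x^+=[-0.3920, -2.2530]  P^+=[0.1757 0.0050; 0.0050 0.2079]

x_post = [-0.3920, -2.2530]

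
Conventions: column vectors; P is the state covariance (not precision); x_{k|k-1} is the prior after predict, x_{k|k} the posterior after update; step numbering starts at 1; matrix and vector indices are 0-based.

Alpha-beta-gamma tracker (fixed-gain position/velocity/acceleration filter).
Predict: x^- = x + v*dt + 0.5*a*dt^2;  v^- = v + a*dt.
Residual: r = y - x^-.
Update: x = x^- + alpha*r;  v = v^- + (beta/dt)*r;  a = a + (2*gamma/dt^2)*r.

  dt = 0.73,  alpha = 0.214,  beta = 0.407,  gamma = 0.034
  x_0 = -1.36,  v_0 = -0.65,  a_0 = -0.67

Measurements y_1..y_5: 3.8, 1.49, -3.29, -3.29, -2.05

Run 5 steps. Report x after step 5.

x_post = -2.7325

step 1: x_pred=-2.0130  r=5.8130  x^+=-0.7690  v^+=2.1019  a^+=0.0718
step 2: x_pred=0.7844  r=0.7056  x^+=0.9354  v^+=2.5476  a^+=0.1618
step 3: x_pred=2.8383  r=-6.1283  x^+=1.5268  v^+=-0.7510  a^+=-0.6202
step 4: x_pred=0.8134  r=-4.1034  x^+=-0.0648  v^+=-3.4915  a^+=-1.1438
step 5: x_pred=-2.9183  r=0.8683  x^+=-2.7325  v^+=-3.8424  a^+=-1.0330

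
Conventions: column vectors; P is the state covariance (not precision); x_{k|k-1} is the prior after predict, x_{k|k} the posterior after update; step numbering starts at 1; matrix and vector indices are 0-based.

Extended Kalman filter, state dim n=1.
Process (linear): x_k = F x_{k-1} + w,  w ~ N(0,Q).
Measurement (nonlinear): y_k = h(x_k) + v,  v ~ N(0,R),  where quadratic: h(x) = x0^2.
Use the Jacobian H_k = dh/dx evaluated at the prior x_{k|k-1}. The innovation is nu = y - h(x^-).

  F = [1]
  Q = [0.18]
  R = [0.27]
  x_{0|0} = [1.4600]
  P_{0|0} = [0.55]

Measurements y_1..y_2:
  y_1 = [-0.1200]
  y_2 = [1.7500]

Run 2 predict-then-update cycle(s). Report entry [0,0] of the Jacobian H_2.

step 1: x^-=[1.4600]  P^-=[0.7300]  H_jac=[2.9200]  S=[6.4943]  K=[0.3282]  nu=[-2.2516]  x^+=[0.7210]  P^+=[0.0303]
step 2: x^-=[0.7210]  P^-=[0.2103]  H_jac=[1.4419]  S=[0.7073]  K=[0.4288]  nu=[1.2302]  x^+=[1.2485]  P^+=[0.0803]

H_jac[0,0] = 1.4419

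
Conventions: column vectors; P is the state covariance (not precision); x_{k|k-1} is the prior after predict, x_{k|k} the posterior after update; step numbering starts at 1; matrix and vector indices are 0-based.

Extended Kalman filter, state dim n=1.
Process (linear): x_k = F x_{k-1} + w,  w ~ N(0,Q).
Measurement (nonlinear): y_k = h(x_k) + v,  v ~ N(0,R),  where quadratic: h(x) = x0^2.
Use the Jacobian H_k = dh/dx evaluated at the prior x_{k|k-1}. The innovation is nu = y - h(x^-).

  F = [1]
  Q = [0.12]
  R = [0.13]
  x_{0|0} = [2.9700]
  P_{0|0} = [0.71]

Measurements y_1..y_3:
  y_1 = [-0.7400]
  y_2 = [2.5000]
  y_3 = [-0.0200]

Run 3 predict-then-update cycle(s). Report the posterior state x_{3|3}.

x_post = [0.8487]

step 1: x^-=[2.9700]  P^-=[0.8300]  H_jac=[5.9400]  S=[29.4154]  K=[0.1676]  nu=[-9.5609]  x^+=[1.3675]  P^+=[0.0037]
step 2: x^-=[1.3675]  P^-=[0.1237]  H_jac=[2.7351]  S=[1.0551]  K=[0.3206]  nu=[0.6298]  x^+=[1.5694]  P^+=[0.0152]
step 3: x^-=[1.5694]  P^-=[0.1352]  H_jac=[3.1389]  S=[1.4624]  K=[0.2903]  nu=[-2.4832]  x^+=[0.8487]  P^+=[0.0120]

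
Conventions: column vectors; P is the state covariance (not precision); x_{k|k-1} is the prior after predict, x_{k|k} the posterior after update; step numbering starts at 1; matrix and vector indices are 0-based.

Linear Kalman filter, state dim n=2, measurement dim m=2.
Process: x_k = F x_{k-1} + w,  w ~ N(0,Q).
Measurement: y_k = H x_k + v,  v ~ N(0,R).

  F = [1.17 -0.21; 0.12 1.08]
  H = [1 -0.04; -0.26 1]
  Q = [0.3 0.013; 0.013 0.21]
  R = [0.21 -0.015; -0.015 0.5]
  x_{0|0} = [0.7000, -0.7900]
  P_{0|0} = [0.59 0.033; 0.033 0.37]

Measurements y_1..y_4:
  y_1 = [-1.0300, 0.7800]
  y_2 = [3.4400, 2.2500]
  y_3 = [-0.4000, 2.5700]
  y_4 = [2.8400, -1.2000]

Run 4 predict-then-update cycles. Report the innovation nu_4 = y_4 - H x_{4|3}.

innov = [2.9163, -3.6963]

step 1: x^-=[0.9849, -0.7692]  P^-=[1.1078 0.0528; 0.0528 0.6586]  S=[1.3146 -0.2760; -0.2760 1.2061]  K=[0.8405 -0.0027; 0.1391 0.5665]  nu=[-2.0457, 1.8053]  x^+=[-0.7393, -0.0309]  P^+=[0.1778 0.0323; 0.0323 0.2896]
step 2: x^-=[-0.8585, -0.1221]  P^-=[0.5403 0.0123; 0.0123 0.5587]  S=[0.7503 -0.1654; -0.1654 1.0888]  K=[0.7176 -0.0087; 0.1025 0.5258]  nu=[4.2936, 2.1489]  x^+=[2.2040, 1.4478]  P^+=[0.1518 0.0243; 0.0243 0.2677]
step 3: x^-=[2.2747, 1.8281]  P^-=[0.5077 0.0038; 0.0038 0.5307]  S=[0.7182 -0.1644; -0.1644 1.0631]  K=[0.7039 -0.0117; 0.0930 0.5127]  nu=[-2.6015, 1.3333]  x^+=[0.4277, 2.2696]  P^+=[0.1489 0.0223; 0.0223 0.2607]
step 4: x^-=[0.0238, 2.5025]  P^-=[0.5044 0.0024; 0.0024 0.5221]  S=[0.7150 -0.1646; -0.1646 1.0549]  K=[0.7024 -0.0125; 0.0912 0.5085]  nu=[2.9163, -3.6963]  x^+=[2.1182, 0.8888]  P^+=[0.1486 0.0219; 0.0219 0.2586]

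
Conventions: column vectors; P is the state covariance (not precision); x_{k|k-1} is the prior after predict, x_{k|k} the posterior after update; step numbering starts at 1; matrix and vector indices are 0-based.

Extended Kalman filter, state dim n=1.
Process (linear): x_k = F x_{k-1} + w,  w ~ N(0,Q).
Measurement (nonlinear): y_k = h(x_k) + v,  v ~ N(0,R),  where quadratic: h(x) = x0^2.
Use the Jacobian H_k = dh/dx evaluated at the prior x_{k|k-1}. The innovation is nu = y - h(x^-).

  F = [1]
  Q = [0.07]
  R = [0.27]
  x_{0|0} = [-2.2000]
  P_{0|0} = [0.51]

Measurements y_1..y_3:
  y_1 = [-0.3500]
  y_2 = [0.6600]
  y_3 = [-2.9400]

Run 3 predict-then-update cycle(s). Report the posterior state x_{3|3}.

step 1: x^-=[-2.2000]  P^-=[0.5800]  H_jac=[-4.4000]  S=[11.4988]  K=[-0.2219]  nu=[-5.1900]  x^+=[-1.0482]  P^+=[0.0136]
step 2: x^-=[-1.0482]  P^-=[0.0836]  H_jac=[-2.0963]  S=[0.6375]  K=[-0.2750]  nu=[-0.4386]  x^+=[-0.9275]  P^+=[0.0354]
step 3: x^-=[-0.9275]  P^-=[0.1054]  H_jac=[-1.8551]  S=[0.6328]  K=[-0.3090]  nu=[-3.8003]  x^+=[0.2469]  P^+=[0.0450]

x_post = [0.2469]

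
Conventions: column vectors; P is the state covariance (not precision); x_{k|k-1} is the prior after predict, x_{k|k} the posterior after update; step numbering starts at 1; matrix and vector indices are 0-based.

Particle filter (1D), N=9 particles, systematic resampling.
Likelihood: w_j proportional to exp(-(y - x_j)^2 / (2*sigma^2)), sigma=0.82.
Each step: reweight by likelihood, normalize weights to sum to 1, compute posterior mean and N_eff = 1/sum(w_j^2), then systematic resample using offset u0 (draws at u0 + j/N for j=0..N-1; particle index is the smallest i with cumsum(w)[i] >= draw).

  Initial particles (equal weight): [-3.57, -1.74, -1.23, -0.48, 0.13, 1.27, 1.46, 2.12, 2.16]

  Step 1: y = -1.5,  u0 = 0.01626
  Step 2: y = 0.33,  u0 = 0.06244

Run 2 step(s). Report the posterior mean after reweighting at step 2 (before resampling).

post_mean = -0.7860

step 1: w=[0.0162, 0.3755, 0.3712, 0.1808, 0.0543, 0.0013, 0.0006, 0.0000, 0.0000]  mean=-1.2449  Neff=3.1774  idx=[1, 1, 1, 1, 2, 2, 2, 3, 3]
step 2: w=[0.0219, 0.0219, 0.0219, 0.0219, 0.0869, 0.0869, 0.0869, 0.3258, 0.3258]  mean=-0.7860  Neff=4.2216  idx=[2, 4, 6, 7, 7, 7, 8, 8, 8]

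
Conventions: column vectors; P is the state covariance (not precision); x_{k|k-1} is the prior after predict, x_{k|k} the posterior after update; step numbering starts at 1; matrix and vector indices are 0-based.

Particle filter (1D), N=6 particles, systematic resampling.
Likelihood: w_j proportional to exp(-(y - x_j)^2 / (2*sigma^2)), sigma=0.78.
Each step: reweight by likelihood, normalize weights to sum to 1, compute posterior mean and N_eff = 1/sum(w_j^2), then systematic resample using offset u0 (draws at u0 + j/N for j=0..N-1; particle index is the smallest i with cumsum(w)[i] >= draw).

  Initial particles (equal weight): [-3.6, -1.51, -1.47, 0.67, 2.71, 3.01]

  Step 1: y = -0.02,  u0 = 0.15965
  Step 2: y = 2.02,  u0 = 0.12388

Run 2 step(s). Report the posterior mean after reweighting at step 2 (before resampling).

post_mean = 0.6698

step 1: w=[0.0000, 0.1585, 0.1745, 0.6643, 0.0021, 0.0005]  mean=-0.0435  Neff=2.0125  idx=[2, 2, 3, 3, 3, 3]
step 2: w=[0.0001, 0.0001, 0.2500, 0.2500, 0.2500, 0.2500]  mean=0.6698  Neff=4.0008  idx=[2, 3, 3, 4, 5, 5]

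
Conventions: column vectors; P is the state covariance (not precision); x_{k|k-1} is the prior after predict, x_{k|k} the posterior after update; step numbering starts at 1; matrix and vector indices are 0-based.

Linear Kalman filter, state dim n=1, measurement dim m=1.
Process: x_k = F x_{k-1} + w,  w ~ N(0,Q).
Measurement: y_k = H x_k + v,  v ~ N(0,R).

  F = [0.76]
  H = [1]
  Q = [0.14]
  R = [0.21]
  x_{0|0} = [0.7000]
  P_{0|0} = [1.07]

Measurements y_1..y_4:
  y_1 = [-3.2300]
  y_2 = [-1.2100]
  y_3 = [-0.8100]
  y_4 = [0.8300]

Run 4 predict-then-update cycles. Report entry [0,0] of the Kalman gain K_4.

step 1: x^-=[0.5320]  P^-=[0.7580]  S=[0.9680]  K=[0.7831]  nu=[-3.7620]  x^+=[-2.4139]  P^+=[0.1644]
step 2: x^-=[-1.8346]  P^-=[0.2350]  S=[0.4450]  K=[0.5281]  nu=[0.6246]  x^+=[-1.5047]  P^+=[0.1109]
step 3: x^-=[-1.1436]  P^-=[0.2041]  S=[0.4141]  K=[0.4928]  nu=[0.3336]  x^+=[-0.9792]  P^+=[0.1035]
step 4: x^-=[-0.7442]  P^-=[0.1998]  S=[0.4098]  K=[0.4875]  nu=[1.5742]  x^+=[0.0233]  P^+=[0.1024]

K[0,0] = 0.4875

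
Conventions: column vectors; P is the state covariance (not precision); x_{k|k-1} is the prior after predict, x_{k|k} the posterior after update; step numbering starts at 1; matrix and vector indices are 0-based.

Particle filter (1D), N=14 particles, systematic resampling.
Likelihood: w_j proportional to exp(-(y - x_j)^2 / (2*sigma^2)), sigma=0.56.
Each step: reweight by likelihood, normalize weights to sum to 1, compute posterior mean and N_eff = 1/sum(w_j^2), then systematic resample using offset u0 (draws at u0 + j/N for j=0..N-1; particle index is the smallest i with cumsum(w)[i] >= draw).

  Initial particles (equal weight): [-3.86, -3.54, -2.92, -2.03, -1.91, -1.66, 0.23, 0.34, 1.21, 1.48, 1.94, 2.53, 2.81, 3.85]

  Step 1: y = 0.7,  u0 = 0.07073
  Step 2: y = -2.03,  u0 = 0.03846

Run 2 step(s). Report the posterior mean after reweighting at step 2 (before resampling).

post_mean = 0.2769

step 1: w=[0.0000, 0.0000, 0.0000, 0.0000, 0.0000, 0.0001, 0.2655, 0.3071, 0.2494, 0.1432, 0.0325, 0.0018, 0.0003, 0.0000]  mean=0.7477  Neff=4.0222  idx=[6, 6, 6, 7, 7, 7, 7, 7, 8, 8, 8, 9, 9, 11]
step 2: w=[0.1916, 0.1916, 0.1916, 0.0850, 0.0850, 0.0850, 0.0850, 0.0850, 0.0000, 0.0000, 0.0000, 0.0000, 0.0000, 0.0000]  mean=0.2769  Neff=6.8379  idx=[0, 0, 0, 1, 1, 2, 2, 2, 3, 4, 5, 5, 6, 7]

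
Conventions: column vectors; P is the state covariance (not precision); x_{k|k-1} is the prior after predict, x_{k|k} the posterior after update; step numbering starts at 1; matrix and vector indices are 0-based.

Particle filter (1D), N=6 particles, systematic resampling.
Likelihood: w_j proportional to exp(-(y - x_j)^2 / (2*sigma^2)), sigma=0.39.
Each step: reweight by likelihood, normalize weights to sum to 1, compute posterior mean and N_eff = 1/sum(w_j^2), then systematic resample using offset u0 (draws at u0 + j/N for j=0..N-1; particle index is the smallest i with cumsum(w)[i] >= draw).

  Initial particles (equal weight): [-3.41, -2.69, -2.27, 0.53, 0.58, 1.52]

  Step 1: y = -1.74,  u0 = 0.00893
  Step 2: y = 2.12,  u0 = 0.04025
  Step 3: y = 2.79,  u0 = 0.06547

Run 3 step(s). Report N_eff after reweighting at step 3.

step 1: w=[0.0002, 0.1147, 0.8851, 0.0000, 0.0000, 0.0000]  mean=-2.3184  Neff=1.2555  idx=[1, 2, 2, 2, 2, 2]
step 2: w=[0.0000, 0.2000, 0.2000, 0.2000, 0.2000, 0.2000]  mean=-2.2700  Neff=5.0000  idx=[1, 2, 2, 3, 4, 5]
step 3: w=[0.1667, 0.1667, 0.1667, 0.1667, 0.1667, 0.1667]  mean=-2.2700  Neff=6.0000  idx=[0, 1, 2, 3, 4, 5]

N_eff = 6.0000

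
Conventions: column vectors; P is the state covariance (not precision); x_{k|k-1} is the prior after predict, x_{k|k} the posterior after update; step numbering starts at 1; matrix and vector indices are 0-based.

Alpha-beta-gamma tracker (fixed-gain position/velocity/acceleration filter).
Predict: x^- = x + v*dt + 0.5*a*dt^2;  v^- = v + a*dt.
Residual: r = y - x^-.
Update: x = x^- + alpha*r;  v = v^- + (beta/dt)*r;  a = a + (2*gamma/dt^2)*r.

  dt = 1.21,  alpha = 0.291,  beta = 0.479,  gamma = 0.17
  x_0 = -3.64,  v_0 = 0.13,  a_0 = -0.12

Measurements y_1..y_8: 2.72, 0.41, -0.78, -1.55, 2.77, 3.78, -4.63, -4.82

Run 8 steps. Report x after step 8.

x_post = -5.6106

step 1: x_pred=-3.5705  r=6.2905  x^+=-1.7400  v^+=2.4750  a^+=1.3408
step 2: x_pred=2.2363  r=-1.8263  x^+=1.7049  v^+=3.3744  a^+=0.9167
step 3: x_pred=6.4590  r=-7.2390  x^+=4.3525  v^+=1.6180  a^+=-0.7644
step 4: x_pred=5.7506  r=-7.3006  x^+=3.6261  v^+=-2.1970  a^+=-2.4598
step 5: x_pred=-0.8329  r=3.6029  x^+=0.2155  v^+=-3.7470  a^+=-1.6231
step 6: x_pred=-5.5066  r=9.2866  x^+=-2.8042  v^+=-2.0347  a^+=0.5335
step 7: x_pred=-4.8756  r=0.2456  x^+=-4.8041  v^+=-1.2919  a^+=0.5905
step 8: x_pred=-5.9351  r=1.1151  x^+=-5.6106  v^+=-0.1360  a^+=0.8495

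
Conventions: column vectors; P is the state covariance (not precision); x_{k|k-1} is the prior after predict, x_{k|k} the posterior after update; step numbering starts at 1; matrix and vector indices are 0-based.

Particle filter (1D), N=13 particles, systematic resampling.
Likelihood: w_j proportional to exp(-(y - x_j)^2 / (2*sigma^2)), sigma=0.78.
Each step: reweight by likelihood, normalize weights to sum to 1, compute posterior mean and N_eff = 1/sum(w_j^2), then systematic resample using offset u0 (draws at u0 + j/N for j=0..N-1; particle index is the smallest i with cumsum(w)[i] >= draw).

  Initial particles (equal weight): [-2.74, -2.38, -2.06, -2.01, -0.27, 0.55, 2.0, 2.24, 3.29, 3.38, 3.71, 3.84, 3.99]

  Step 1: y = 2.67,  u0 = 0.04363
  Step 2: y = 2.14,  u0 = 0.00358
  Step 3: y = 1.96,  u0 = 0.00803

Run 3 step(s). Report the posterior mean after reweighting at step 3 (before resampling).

post_mean = 2.2156

step 1: w=[0.0000, 0.0000, 0.0000, 0.0000, 0.0002, 0.0063, 0.1755, 0.2180, 0.1850, 0.1677, 0.1043, 0.0824, 0.0606]  mean=2.9634  Neff=6.1712  idx=[6, 6, 7, 7, 7, 8, 8, 8, 9, 9, 10, 11, 12]
step 2: w=[0.1446, 0.1446, 0.1457, 0.1457, 0.1457, 0.0496, 0.0496, 0.0496, 0.0415, 0.0415, 0.0194, 0.0137, 0.0088]  mean=2.4872  Neff=8.5478  idx=[0, 0, 1, 1, 2, 2, 3, 3, 4, 4, 5, 7, 9]
step 3: w=[0.0972, 0.0972, 0.0972, 0.0972, 0.0912, 0.0912, 0.0912, 0.0912, 0.0912, 0.0912, 0.0227, 0.0227, 0.0186]  mean=2.2156  Neff=11.2274  idx=[0, 0, 1, 2, 3, 4, 4, 5, 6, 7, 8, 9, 9]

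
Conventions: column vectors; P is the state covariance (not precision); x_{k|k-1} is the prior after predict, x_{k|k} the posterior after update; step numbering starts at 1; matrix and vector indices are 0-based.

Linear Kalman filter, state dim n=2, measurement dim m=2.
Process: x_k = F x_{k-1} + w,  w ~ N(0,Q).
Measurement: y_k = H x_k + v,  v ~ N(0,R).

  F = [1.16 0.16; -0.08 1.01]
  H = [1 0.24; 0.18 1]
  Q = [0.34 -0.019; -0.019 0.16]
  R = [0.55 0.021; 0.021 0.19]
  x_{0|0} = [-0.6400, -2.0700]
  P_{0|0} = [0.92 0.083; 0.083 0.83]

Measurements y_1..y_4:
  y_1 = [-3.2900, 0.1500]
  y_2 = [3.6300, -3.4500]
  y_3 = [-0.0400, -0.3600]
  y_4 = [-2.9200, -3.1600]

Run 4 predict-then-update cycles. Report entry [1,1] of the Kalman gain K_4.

step 1: x^-=[-1.0736, -2.0395]  P^-=[1.6300 0.1259; 0.1259 0.9992]  S=[2.2980 0.6856; 0.6856 1.2873]  K=[0.7434 -0.0702; -0.0923 0.8429]  nu=[-1.7269, 2.3827]  x^+=[-2.5246, 0.1285]  P^+=[0.4252 -0.0743; -0.0743 0.1716]
step 2: x^-=[-2.9079, 0.3317]  P^-=[0.8890 -0.1168; -0.1168 0.3498]  S=[1.4031 0.1431; 0.1431 0.5265]  K=[0.6225 -0.0871; -0.0896 0.6487]  nu=[6.4583, -3.2583]  x^+=[1.3963, -2.3605]  P^+=[0.3568 -0.0677; -0.0677 0.1336]
step 3: x^-=[1.2420, -2.4958]  P^-=[0.7984 -0.1090; -0.1090 0.3095]  S=[1.3139 0.1253; 0.1253 0.4861]  K=[0.5956 -0.0821; -0.0854 0.6183]  nu=[-0.6830, 1.9123]  x^+=[0.6783, -1.2552]  P^+=[0.3413 -0.0645; -0.0645 0.1273]
step 4: x^-=[0.5860, -1.3220]  P^-=[0.7786 -0.1049; -0.1049 0.3025]  S=[1.2957 0.1243; 0.1243 0.4799]  K=[0.5891 -0.0791; -0.0837 0.6126]  nu=[-3.1887, -1.9435]  x^+=[-1.1387, -2.2456]  P^+=[0.3376 -0.0634; -0.0634 0.1260]

K[1,1] = 0.6126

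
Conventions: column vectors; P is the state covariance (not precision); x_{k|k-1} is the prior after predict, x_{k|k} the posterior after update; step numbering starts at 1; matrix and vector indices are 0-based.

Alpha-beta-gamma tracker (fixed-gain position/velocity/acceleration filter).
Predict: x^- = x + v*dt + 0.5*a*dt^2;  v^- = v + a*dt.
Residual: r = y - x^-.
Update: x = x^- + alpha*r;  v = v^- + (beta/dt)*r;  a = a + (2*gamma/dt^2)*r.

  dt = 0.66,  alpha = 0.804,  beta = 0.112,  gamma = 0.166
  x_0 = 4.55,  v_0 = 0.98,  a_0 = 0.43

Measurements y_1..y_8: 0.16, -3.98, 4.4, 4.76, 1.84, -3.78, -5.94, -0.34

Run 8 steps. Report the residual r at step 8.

step 1: x_pred=5.2905  r=-5.1305  x^+=1.1656  v^+=0.3932  a^+=-3.4803
step 2: x_pred=0.6671  r=-4.6471  x^+=-3.0692  v^+=-2.6924  a^+=-7.0221
step 3: x_pred=-6.3756  r=10.7756  x^+=2.2880  v^+=-5.4984  a^+=1.1907
step 4: x_pred=-1.0816  r=5.8416  x^+=3.6150  v^+=-3.7212  a^+=5.6430
step 5: x_pred=2.3881  r=-0.5481  x^+=1.9474  v^+=-0.0899  a^+=5.2253
step 6: x_pred=3.0262  r=-6.8062  x^+=-2.4460  v^+=2.2038  a^+=0.0378
step 7: x_pred=-0.9832  r=-4.9568  x^+=-4.9685  v^+=1.3876  a^+=-3.7400
step 8: x_pred=-4.8672  r=4.5272  x^+=-1.2273  v^+=-0.3126  a^+=-0.2895

resid = 4.5272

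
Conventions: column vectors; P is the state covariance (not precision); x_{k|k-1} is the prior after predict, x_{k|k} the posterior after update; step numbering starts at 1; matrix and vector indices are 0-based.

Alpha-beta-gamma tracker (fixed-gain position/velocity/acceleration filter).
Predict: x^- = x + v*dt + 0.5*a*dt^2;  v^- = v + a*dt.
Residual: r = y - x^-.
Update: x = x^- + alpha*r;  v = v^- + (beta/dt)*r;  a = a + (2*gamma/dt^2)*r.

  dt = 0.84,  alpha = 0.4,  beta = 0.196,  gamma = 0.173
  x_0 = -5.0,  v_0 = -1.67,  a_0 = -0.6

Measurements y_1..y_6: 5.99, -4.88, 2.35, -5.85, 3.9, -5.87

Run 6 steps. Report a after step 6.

step 1: x_pred=-6.6145  r=12.6045  x^+=-1.5727  v^+=0.7670  a^+=5.5808
step 2: x_pred=1.0405  r=-5.9205  x^+=-1.3277  v^+=4.0734  a^+=2.6776
step 3: x_pred=3.0386  r=-0.6886  x^+=2.7632  v^+=6.1619  a^+=2.3399
step 4: x_pred=8.7647  r=-14.6147  x^+=2.9188  v^+=4.7173  a^+=-4.8266
step 5: x_pred=5.1785  r=-1.2785  x^+=4.6671  v^+=0.3646  a^+=-5.4536
step 6: x_pred=3.0494  r=-8.9194  x^+=-0.5184  v^+=-6.2976  a^+=-9.8273

a_post = -9.8273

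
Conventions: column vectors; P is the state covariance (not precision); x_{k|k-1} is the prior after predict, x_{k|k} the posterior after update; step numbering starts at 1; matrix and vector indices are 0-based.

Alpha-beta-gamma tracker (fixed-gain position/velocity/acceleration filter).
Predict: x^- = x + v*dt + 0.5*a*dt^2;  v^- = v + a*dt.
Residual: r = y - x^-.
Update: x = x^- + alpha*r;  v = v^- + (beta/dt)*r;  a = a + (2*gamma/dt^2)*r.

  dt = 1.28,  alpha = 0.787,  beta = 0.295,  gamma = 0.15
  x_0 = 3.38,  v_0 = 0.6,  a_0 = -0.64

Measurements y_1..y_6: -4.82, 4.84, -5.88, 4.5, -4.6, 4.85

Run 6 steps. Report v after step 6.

step 1: x_pred=3.6237  r=-8.4437  x^+=-3.0215  v^+=-2.1652  a^+=-2.1861
step 2: x_pred=-7.5838  r=12.4238  x^+=2.1937  v^+=-2.1001  a^+=0.0888
step 3: x_pred=-0.4217  r=-5.4583  x^+=-4.7174  v^+=-3.2444  a^+=-0.9107
step 4: x_pred=-9.6163  r=14.1163  x^+=1.4932  v^+=-1.1567  a^+=1.6741
step 5: x_pred=1.3840  r=-5.9840  x^+=-3.3254  v^+=-0.3930  a^+=0.5784
step 6: x_pred=-3.3547  r=8.2047  x^+=3.1024  v^+=2.2382  a^+=2.0807

v_post = 2.2382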